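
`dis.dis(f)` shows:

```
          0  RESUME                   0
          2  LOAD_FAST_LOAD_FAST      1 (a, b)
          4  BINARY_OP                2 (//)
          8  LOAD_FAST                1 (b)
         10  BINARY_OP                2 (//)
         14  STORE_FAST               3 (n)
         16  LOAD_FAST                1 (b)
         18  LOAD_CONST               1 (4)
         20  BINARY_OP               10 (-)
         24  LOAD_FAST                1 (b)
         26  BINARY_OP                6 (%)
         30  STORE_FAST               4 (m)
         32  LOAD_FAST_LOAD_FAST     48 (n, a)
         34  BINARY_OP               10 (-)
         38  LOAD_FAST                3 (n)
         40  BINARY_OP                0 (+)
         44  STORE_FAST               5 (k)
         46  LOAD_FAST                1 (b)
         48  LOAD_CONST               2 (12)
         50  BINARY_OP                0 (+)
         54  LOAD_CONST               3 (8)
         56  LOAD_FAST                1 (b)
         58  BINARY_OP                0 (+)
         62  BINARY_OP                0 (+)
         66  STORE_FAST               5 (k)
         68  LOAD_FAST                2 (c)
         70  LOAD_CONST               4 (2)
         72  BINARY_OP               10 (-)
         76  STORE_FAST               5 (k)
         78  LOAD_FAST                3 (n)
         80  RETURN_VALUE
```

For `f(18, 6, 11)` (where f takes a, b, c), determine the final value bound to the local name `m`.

LOAD_FAST_LOAD_FAST a,b → push 18,6. Stack: [18, 6]
BINARY_OP // → 18 // 6 = 3. Stack: [3]
LOAD_FAST b → push 6. Stack: [3, 6]
BINARY_OP // → 3 // 6 = 0. Stack: [0]
STORE_FAST n → n=0. Stack: []
LOAD_FAST b → push 6. Stack: [6]
LOAD_CONST → push 4. Stack: [6, 4]
BINARY_OP - → 6 - 4 = 2. Stack: [2]
LOAD_FAST b → push 6. Stack: [2, 6]
BINARY_OP % → 2 % 6 = 2. Stack: [2]
STORE_FAST m → m=2. Stack: []
LOAD_FAST_LOAD_FAST n,a → push 0,18. Stack: [0, 18]
BINARY_OP - → 0 - 18 = -18. Stack: [-18]
LOAD_FAST n → push 0. Stack: [-18, 0]
BINARY_OP + → -18 + 0 = -18. Stack: [-18]
STORE_FAST k → k=-18. Stack: []
LOAD_FAST b → push 6. Stack: [6]
LOAD_CONST → push 12. Stack: [6, 12]
BINARY_OP + → 6 + 12 = 18. Stack: [18]
LOAD_CONST → push 8. Stack: [18, 8]
LOAD_FAST b → push 6. Stack: [18, 8, 6]
BINARY_OP + → 8 + 6 = 14. Stack: [18, 14]
BINARY_OP + → 18 + 14 = 32. Stack: [32]
STORE_FAST k → k=32. Stack: []
LOAD_FAST c → push 11. Stack: [11]
LOAD_CONST → push 2. Stack: [11, 2]
BINARY_OP - → 11 - 2 = 9. Stack: [9]
STORE_FAST k → k=9. Stack: []
LOAD_FAST n → push 0. Stack: [0]
RETURN_VALUE → return 0.

2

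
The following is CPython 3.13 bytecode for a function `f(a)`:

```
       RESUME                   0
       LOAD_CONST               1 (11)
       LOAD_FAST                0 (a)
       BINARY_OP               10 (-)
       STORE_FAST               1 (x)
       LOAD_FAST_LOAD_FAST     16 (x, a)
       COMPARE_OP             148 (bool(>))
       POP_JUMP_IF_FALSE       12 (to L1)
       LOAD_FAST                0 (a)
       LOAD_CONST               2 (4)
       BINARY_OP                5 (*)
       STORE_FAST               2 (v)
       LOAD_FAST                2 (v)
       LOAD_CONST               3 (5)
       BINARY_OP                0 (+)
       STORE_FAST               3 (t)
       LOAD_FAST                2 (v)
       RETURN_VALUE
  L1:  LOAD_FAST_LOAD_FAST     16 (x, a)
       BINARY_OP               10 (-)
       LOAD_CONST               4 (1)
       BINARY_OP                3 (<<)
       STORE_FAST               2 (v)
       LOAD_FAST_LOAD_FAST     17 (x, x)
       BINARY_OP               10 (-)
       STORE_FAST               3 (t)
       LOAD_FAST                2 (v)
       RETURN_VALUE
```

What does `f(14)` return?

-34

LOAD_CONST → push 11. Stack: [11]
LOAD_FAST a → push 14. Stack: [11, 14]
BINARY_OP - → 11 - 14 = -3. Stack: [-3]
STORE_FAST x → x=-3. Stack: []
LOAD_FAST_LOAD_FAST x,a → push -3,14. Stack: [-3, 14]
COMPARE_OP bool(>) → -3 vs 14 = False. Stack: [False]
POP_JUMP_IF_FALSE → pop False; jump. Stack: []
LOAD_FAST_LOAD_FAST x,a → push -3,14. Stack: [-3, 14]
BINARY_OP - → -3 - 14 = -17. Stack: [-17]
LOAD_CONST → push 1. Stack: [-17, 1]
BINARY_OP << → -17 << 1 = -34. Stack: [-34]
STORE_FAST v → v=-34. Stack: []
LOAD_FAST_LOAD_FAST x,x → push -3,-3. Stack: [-3, -3]
BINARY_OP - → -3 - -3 = 0. Stack: [0]
STORE_FAST t → t=0. Stack: []
LOAD_FAST v → push -34. Stack: [-34]
RETURN_VALUE → return -34.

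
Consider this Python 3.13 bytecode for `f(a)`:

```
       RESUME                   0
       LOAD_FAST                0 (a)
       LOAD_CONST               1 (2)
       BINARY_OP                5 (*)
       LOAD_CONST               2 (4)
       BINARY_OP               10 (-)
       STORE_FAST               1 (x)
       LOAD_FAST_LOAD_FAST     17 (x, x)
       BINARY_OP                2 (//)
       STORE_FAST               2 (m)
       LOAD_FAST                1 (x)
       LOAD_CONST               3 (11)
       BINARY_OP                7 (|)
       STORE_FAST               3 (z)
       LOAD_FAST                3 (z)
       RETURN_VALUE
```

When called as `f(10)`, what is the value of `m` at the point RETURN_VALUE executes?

1

LOAD_FAST a → push 10. Stack: [10]
LOAD_CONST → push 2. Stack: [10, 2]
BINARY_OP * → 10 * 2 = 20. Stack: [20]
LOAD_CONST → push 4. Stack: [20, 4]
BINARY_OP - → 20 - 4 = 16. Stack: [16]
STORE_FAST x → x=16. Stack: []
LOAD_FAST_LOAD_FAST x,x → push 16,16. Stack: [16, 16]
BINARY_OP // → 16 // 16 = 1. Stack: [1]
STORE_FAST m → m=1. Stack: []
LOAD_FAST x → push 16. Stack: [16]
LOAD_CONST → push 11. Stack: [16, 11]
BINARY_OP | → 16 | 11 = 27. Stack: [27]
STORE_FAST z → z=27. Stack: []
LOAD_FAST z → push 27. Stack: [27]
RETURN_VALUE → return 27.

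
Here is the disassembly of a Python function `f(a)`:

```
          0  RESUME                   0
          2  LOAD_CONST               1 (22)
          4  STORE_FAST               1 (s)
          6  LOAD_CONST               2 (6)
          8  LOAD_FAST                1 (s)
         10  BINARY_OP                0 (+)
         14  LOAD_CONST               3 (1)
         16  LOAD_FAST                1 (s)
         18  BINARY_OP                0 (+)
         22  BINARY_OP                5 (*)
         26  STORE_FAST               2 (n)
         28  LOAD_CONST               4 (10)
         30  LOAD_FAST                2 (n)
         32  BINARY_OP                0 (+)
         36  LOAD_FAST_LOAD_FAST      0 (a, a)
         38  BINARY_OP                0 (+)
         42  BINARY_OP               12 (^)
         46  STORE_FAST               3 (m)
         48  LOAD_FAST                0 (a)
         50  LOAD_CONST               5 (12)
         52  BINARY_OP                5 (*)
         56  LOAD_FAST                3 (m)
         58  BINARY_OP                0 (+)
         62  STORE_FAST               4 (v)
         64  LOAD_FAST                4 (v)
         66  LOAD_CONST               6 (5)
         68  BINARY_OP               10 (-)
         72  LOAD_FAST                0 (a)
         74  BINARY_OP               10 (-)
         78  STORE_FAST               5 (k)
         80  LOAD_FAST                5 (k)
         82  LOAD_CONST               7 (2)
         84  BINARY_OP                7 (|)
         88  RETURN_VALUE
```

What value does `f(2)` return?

667

LOAD_CONST → push 22. Stack: [22]
STORE_FAST s → s=22. Stack: []
LOAD_CONST → push 6. Stack: [6]
LOAD_FAST s → push 22. Stack: [6, 22]
BINARY_OP + → 6 + 22 = 28. Stack: [28]
LOAD_CONST → push 1. Stack: [28, 1]
LOAD_FAST s → push 22. Stack: [28, 1, 22]
BINARY_OP + → 1 + 22 = 23. Stack: [28, 23]
BINARY_OP * → 28 * 23 = 644. Stack: [644]
STORE_FAST n → n=644. Stack: []
LOAD_CONST → push 10. Stack: [10]
LOAD_FAST n → push 644. Stack: [10, 644]
BINARY_OP + → 10 + 644 = 654. Stack: [654]
LOAD_FAST_LOAD_FAST a,a → push 2,2. Stack: [654, 2, 2]
BINARY_OP + → 2 + 2 = 4. Stack: [654, 4]
BINARY_OP ^ → 654 ^ 4 = 650. Stack: [650]
STORE_FAST m → m=650. Stack: []
LOAD_FAST a → push 2. Stack: [2]
LOAD_CONST → push 12. Stack: [2, 12]
BINARY_OP * → 2 * 12 = 24. Stack: [24]
LOAD_FAST m → push 650. Stack: [24, 650]
BINARY_OP + → 24 + 650 = 674. Stack: [674]
STORE_FAST v → v=674. Stack: []
LOAD_FAST v → push 674. Stack: [674]
LOAD_CONST → push 5. Stack: [674, 5]
BINARY_OP - → 674 - 5 = 669. Stack: [669]
LOAD_FAST a → push 2. Stack: [669, 2]
BINARY_OP - → 669 - 2 = 667. Stack: [667]
STORE_FAST k → k=667. Stack: []
LOAD_FAST k → push 667. Stack: [667]
LOAD_CONST → push 2. Stack: [667, 2]
BINARY_OP | → 667 | 2 = 667. Stack: [667]
RETURN_VALUE → return 667.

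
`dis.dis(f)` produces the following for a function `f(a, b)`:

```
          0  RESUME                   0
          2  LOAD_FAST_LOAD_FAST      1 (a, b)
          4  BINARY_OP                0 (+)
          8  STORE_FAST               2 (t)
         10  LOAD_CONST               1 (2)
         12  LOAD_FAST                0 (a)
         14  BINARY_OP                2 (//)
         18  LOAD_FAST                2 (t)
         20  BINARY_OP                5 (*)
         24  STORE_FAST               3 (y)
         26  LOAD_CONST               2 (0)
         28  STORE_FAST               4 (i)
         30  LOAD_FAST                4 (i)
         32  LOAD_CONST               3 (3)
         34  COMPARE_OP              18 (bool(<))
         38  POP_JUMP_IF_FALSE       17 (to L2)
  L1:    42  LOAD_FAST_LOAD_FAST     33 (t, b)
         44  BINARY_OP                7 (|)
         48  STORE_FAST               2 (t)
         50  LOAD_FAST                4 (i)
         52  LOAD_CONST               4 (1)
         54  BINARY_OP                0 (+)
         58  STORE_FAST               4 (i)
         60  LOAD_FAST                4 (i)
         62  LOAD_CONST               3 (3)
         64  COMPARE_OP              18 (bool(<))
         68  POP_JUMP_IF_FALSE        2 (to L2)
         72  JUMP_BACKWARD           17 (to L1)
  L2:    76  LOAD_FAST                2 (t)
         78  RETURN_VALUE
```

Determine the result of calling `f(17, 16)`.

49

LOAD_FAST_LOAD_FAST a,b → push 17,16. Stack: [17, 16]
BINARY_OP + → 17 + 16 = 33. Stack: [33]
STORE_FAST t → t=33. Stack: []
LOAD_CONST → push 2. Stack: [2]
LOAD_FAST a → push 17. Stack: [2, 17]
BINARY_OP // → 2 // 17 = 0. Stack: [0]
LOAD_FAST t → push 33. Stack: [0, 33]
BINARY_OP * → 0 * 33 = 0. Stack: [0]
STORE_FAST y → y=0. Stack: []
LOAD_CONST → push 0. Stack: [0]
STORE_FAST i → i=0. Stack: []
LOAD_FAST i → push 0. Stack: [0]
LOAD_CONST → push 3. Stack: [0, 3]
COMPARE_OP bool(<) → 0 vs 3 = True. Stack: [True]
POP_JUMP_IF_FALSE → pop True; no jump. Stack: []
LOAD_FAST_LOAD_FAST t,b → push 33,16. Stack: [33, 16]
BINARY_OP | → 33 | 16 = 49. Stack: [49]
STORE_FAST t → t=49. Stack: []
LOAD_FAST i → push 0. Stack: [0]
LOAD_CONST → push 1. Stack: [0, 1]
BINARY_OP + → 0 + 1 = 1. Stack: [1]
STORE_FAST i → i=1. Stack: []
LOAD_FAST i → push 1. Stack: [1]
LOAD_CONST → push 3. Stack: [1, 3]
COMPARE_OP bool(<) → 1 vs 3 = True. Stack: [True]
POP_JUMP_IF_FALSE → pop True; no jump. Stack: []
LOAD_FAST_LOAD_FAST t,b → push 49,16. Stack: [49, 16]
BINARY_OP | → 49 | 16 = 49. Stack: [49]
STORE_FAST t → t=49. Stack: []
LOAD_FAST i → push 1. Stack: [1]
LOAD_CONST → push 1. Stack: [1, 1]
BINARY_OP + → 1 + 1 = 2. Stack: [2]
STORE_FAST i → i=2. Stack: []
LOAD_FAST i → push 2. Stack: [2]
LOAD_CONST → push 3. Stack: [2, 3]
COMPARE_OP bool(<) → 2 vs 3 = True. Stack: [True]
POP_JUMP_IF_FALSE → pop True; no jump. Stack: []
LOAD_FAST_LOAD_FAST t,b → push 49,16. Stack: [49, 16]
BINARY_OP | → 49 | 16 = 49. Stack: [49]
STORE_FAST t → t=49. Stack: []
LOAD_FAST i → push 2. Stack: [2]
LOAD_CONST → push 1. Stack: [2, 1]
BINARY_OP + → 2 + 1 = 3. Stack: [3]
STORE_FAST i → i=3. Stack: []
LOAD_FAST i → push 3. Stack: [3]
LOAD_CONST → push 3. Stack: [3, 3]
COMPARE_OP bool(<) → 3 vs 3 = False. Stack: [False]
POP_JUMP_IF_FALSE → pop False; jump. Stack: []
LOAD_FAST t → push 49. Stack: [49]
RETURN_VALUE → return 49.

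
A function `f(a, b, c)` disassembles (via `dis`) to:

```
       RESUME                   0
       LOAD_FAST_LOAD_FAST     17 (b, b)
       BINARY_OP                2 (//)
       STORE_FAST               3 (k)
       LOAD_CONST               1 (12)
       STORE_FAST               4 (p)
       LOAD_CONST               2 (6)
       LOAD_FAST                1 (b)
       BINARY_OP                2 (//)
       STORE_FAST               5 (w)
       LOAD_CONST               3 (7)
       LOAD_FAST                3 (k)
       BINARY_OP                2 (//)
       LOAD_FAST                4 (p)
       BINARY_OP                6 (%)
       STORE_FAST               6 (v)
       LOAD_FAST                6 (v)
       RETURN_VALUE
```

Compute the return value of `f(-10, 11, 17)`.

7

LOAD_FAST_LOAD_FAST b,b → push 11,11. Stack: [11, 11]
BINARY_OP // → 11 // 11 = 1. Stack: [1]
STORE_FAST k → k=1. Stack: []
LOAD_CONST → push 12. Stack: [12]
STORE_FAST p → p=12. Stack: []
LOAD_CONST → push 6. Stack: [6]
LOAD_FAST b → push 11. Stack: [6, 11]
BINARY_OP // → 6 // 11 = 0. Stack: [0]
STORE_FAST w → w=0. Stack: []
LOAD_CONST → push 7. Stack: [7]
LOAD_FAST k → push 1. Stack: [7, 1]
BINARY_OP // → 7 // 1 = 7. Stack: [7]
LOAD_FAST p → push 12. Stack: [7, 12]
BINARY_OP % → 7 % 12 = 7. Stack: [7]
STORE_FAST v → v=7. Stack: []
LOAD_FAST v → push 7. Stack: [7]
RETURN_VALUE → return 7.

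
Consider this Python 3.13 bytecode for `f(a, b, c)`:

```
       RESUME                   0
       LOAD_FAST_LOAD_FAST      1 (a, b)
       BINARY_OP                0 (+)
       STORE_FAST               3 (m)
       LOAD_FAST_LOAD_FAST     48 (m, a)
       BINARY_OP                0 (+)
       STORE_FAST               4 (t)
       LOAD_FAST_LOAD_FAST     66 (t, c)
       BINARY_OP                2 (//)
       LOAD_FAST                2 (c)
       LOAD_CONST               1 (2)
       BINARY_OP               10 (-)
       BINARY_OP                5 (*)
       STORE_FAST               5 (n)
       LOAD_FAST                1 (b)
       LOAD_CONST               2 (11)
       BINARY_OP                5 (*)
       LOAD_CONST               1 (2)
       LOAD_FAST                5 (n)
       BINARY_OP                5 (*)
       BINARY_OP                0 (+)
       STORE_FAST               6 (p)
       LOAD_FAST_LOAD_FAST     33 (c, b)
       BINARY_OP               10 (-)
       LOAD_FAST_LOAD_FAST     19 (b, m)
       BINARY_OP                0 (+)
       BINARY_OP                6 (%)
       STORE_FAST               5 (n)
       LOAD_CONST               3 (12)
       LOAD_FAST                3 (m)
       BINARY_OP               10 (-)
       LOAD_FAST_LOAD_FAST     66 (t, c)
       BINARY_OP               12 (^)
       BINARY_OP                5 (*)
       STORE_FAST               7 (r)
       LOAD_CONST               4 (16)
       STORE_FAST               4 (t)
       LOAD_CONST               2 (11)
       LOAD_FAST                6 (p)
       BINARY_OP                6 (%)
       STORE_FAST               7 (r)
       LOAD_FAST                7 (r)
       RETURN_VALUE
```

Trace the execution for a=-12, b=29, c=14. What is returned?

11

LOAD_FAST_LOAD_FAST a,b → push -12,29. Stack: [-12, 29]
BINARY_OP + → -12 + 29 = 17. Stack: [17]
STORE_FAST m → m=17. Stack: []
LOAD_FAST_LOAD_FAST m,a → push 17,-12. Stack: [17, -12]
BINARY_OP + → 17 + -12 = 5. Stack: [5]
STORE_FAST t → t=5. Stack: []
LOAD_FAST_LOAD_FAST t,c → push 5,14. Stack: [5, 14]
BINARY_OP // → 5 // 14 = 0. Stack: [0]
LOAD_FAST c → push 14. Stack: [0, 14]
LOAD_CONST → push 2. Stack: [0, 14, 2]
BINARY_OP - → 14 - 2 = 12. Stack: [0, 12]
BINARY_OP * → 0 * 12 = 0. Stack: [0]
STORE_FAST n → n=0. Stack: []
LOAD_FAST b → push 29. Stack: [29]
LOAD_CONST → push 11. Stack: [29, 11]
BINARY_OP * → 29 * 11 = 319. Stack: [319]
LOAD_CONST → push 2. Stack: [319, 2]
LOAD_FAST n → push 0. Stack: [319, 2, 0]
BINARY_OP * → 2 * 0 = 0. Stack: [319, 0]
BINARY_OP + → 319 + 0 = 319. Stack: [319]
STORE_FAST p → p=319. Stack: []
LOAD_FAST_LOAD_FAST c,b → push 14,29. Stack: [14, 29]
BINARY_OP - → 14 - 29 = -15. Stack: [-15]
LOAD_FAST_LOAD_FAST b,m → push 29,17. Stack: [-15, 29, 17]
BINARY_OP + → 29 + 17 = 46. Stack: [-15, 46]
BINARY_OP % → -15 % 46 = 31. Stack: [31]
STORE_FAST n → n=31. Stack: []
LOAD_CONST → push 12. Stack: [12]
LOAD_FAST m → push 17. Stack: [12, 17]
BINARY_OP - → 12 - 17 = -5. Stack: [-5]
LOAD_FAST_LOAD_FAST t,c → push 5,14. Stack: [-5, 5, 14]
BINARY_OP ^ → 5 ^ 14 = 11. Stack: [-5, 11]
BINARY_OP * → -5 * 11 = -55. Stack: [-55]
STORE_FAST r → r=-55. Stack: []
LOAD_CONST → push 16. Stack: [16]
STORE_FAST t → t=16. Stack: []
LOAD_CONST → push 11. Stack: [11]
LOAD_FAST p → push 319. Stack: [11, 319]
BINARY_OP % → 11 % 319 = 11. Stack: [11]
STORE_FAST r → r=11. Stack: []
LOAD_FAST r → push 11. Stack: [11]
RETURN_VALUE → return 11.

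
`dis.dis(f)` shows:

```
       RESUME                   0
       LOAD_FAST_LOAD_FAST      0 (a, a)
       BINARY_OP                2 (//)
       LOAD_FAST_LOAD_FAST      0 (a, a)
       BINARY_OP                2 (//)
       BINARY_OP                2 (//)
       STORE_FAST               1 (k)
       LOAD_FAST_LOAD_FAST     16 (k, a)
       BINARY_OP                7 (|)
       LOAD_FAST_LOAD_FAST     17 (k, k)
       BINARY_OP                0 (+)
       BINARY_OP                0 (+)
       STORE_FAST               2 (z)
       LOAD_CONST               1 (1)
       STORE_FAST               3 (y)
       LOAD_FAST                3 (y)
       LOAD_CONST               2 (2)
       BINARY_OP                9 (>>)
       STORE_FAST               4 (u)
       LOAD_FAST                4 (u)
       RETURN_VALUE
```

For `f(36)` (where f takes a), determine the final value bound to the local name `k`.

LOAD_FAST_LOAD_FAST a,a → push 36,36. Stack: [36, 36]
BINARY_OP // → 36 // 36 = 1. Stack: [1]
LOAD_FAST_LOAD_FAST a,a → push 36,36. Stack: [1, 36, 36]
BINARY_OP // → 36 // 36 = 1. Stack: [1, 1]
BINARY_OP // → 1 // 1 = 1. Stack: [1]
STORE_FAST k → k=1. Stack: []
LOAD_FAST_LOAD_FAST k,a → push 1,36. Stack: [1, 36]
BINARY_OP | → 1 | 36 = 37. Stack: [37]
LOAD_FAST_LOAD_FAST k,k → push 1,1. Stack: [37, 1, 1]
BINARY_OP + → 1 + 1 = 2. Stack: [37, 2]
BINARY_OP + → 37 + 2 = 39. Stack: [39]
STORE_FAST z → z=39. Stack: []
LOAD_CONST → push 1. Stack: [1]
STORE_FAST y → y=1. Stack: []
LOAD_FAST y → push 1. Stack: [1]
LOAD_CONST → push 2. Stack: [1, 2]
BINARY_OP >> → 1 >> 2 = 0. Stack: [0]
STORE_FAST u → u=0. Stack: []
LOAD_FAST u → push 0. Stack: [0]
RETURN_VALUE → return 0.

1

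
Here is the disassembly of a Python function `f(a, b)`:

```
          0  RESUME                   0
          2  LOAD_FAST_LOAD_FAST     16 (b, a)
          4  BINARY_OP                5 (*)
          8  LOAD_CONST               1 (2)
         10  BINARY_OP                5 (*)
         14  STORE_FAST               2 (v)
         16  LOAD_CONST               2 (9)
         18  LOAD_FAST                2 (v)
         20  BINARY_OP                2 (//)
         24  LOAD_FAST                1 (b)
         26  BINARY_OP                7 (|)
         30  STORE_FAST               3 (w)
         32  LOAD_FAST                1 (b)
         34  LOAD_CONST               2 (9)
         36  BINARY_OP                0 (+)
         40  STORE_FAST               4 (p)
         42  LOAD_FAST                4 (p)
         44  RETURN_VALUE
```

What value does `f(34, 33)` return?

42

LOAD_FAST_LOAD_FAST b,a → push 33,34. Stack: [33, 34]
BINARY_OP * → 33 * 34 = 1122. Stack: [1122]
LOAD_CONST → push 2. Stack: [1122, 2]
BINARY_OP * → 1122 * 2 = 2244. Stack: [2244]
STORE_FAST v → v=2244. Stack: []
LOAD_CONST → push 9. Stack: [9]
LOAD_FAST v → push 2244. Stack: [9, 2244]
BINARY_OP // → 9 // 2244 = 0. Stack: [0]
LOAD_FAST b → push 33. Stack: [0, 33]
BINARY_OP | → 0 | 33 = 33. Stack: [33]
STORE_FAST w → w=33. Stack: []
LOAD_FAST b → push 33. Stack: [33]
LOAD_CONST → push 9. Stack: [33, 9]
BINARY_OP + → 33 + 9 = 42. Stack: [42]
STORE_FAST p → p=42. Stack: []
LOAD_FAST p → push 42. Stack: [42]
RETURN_VALUE → return 42.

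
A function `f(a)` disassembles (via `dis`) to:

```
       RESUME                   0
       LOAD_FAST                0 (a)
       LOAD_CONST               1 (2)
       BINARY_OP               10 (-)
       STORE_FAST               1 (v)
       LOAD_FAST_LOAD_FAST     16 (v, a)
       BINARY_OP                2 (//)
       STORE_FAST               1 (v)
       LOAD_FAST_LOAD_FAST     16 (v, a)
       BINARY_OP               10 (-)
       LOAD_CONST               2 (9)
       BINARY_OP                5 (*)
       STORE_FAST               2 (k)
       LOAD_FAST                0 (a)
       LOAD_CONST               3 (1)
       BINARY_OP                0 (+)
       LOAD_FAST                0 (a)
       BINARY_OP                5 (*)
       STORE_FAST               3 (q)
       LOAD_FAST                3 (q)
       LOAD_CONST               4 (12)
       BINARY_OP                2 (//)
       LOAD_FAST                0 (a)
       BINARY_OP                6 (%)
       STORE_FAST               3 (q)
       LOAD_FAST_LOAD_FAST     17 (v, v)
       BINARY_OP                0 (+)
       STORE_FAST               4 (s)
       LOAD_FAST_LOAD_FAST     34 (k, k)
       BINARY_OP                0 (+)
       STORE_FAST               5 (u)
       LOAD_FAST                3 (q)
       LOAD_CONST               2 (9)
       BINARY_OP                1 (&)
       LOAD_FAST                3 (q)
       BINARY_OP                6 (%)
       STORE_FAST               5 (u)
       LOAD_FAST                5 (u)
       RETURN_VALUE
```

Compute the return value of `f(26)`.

LOAD_FAST a → push 26. Stack: [26]
LOAD_CONST → push 2. Stack: [26, 2]
BINARY_OP - → 26 - 2 = 24. Stack: [24]
STORE_FAST v → v=24. Stack: []
LOAD_FAST_LOAD_FAST v,a → push 24,26. Stack: [24, 26]
BINARY_OP // → 24 // 26 = 0. Stack: [0]
STORE_FAST v → v=0. Stack: []
LOAD_FAST_LOAD_FAST v,a → push 0,26. Stack: [0, 26]
BINARY_OP - → 0 - 26 = -26. Stack: [-26]
LOAD_CONST → push 9. Stack: [-26, 9]
BINARY_OP * → -26 * 9 = -234. Stack: [-234]
STORE_FAST k → k=-234. Stack: []
LOAD_FAST a → push 26. Stack: [26]
LOAD_CONST → push 1. Stack: [26, 1]
BINARY_OP + → 26 + 1 = 27. Stack: [27]
LOAD_FAST a → push 26. Stack: [27, 26]
BINARY_OP * → 27 * 26 = 702. Stack: [702]
STORE_FAST q → q=702. Stack: []
LOAD_FAST q → push 702. Stack: [702]
LOAD_CONST → push 12. Stack: [702, 12]
BINARY_OP // → 702 // 12 = 58. Stack: [58]
LOAD_FAST a → push 26. Stack: [58, 26]
BINARY_OP % → 58 % 26 = 6. Stack: [6]
STORE_FAST q → q=6. Stack: []
LOAD_FAST_LOAD_FAST v,v → push 0,0. Stack: [0, 0]
BINARY_OP + → 0 + 0 = 0. Stack: [0]
STORE_FAST s → s=0. Stack: []
LOAD_FAST_LOAD_FAST k,k → push -234,-234. Stack: [-234, -234]
BINARY_OP + → -234 + -234 = -468. Stack: [-468]
STORE_FAST u → u=-468. Stack: []
LOAD_FAST q → push 6. Stack: [6]
LOAD_CONST → push 9. Stack: [6, 9]
BINARY_OP & → 6 & 9 = 0. Stack: [0]
LOAD_FAST q → push 6. Stack: [0, 6]
BINARY_OP % → 0 % 6 = 0. Stack: [0]
STORE_FAST u → u=0. Stack: []
LOAD_FAST u → push 0. Stack: [0]
RETURN_VALUE → return 0.

0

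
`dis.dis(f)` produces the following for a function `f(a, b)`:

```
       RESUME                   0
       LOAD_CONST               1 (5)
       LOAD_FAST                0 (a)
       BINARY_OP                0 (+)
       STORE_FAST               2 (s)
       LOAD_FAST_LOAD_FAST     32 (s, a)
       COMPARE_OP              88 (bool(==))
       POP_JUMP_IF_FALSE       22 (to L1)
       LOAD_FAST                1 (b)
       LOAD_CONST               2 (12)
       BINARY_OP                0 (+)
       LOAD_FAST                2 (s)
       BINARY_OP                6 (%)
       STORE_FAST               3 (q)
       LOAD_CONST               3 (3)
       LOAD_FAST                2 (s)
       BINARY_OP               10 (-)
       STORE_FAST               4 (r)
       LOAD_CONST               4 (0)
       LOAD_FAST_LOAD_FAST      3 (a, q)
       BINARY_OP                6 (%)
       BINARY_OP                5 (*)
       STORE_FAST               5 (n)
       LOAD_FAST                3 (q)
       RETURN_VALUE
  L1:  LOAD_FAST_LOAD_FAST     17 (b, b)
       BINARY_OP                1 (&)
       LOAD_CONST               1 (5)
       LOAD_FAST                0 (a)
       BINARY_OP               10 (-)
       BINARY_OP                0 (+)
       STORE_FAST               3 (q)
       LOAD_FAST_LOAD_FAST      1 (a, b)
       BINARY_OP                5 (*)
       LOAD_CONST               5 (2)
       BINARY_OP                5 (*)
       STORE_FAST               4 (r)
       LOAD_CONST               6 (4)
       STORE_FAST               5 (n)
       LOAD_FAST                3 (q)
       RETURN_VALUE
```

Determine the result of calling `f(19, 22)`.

LOAD_CONST → push 5. Stack: [5]
LOAD_FAST a → push 19. Stack: [5, 19]
BINARY_OP + → 5 + 19 = 24. Stack: [24]
STORE_FAST s → s=24. Stack: []
LOAD_FAST_LOAD_FAST s,a → push 24,19. Stack: [24, 19]
COMPARE_OP bool(==) → 24 vs 19 = False. Stack: [False]
POP_JUMP_IF_FALSE → pop False; jump. Stack: []
LOAD_FAST_LOAD_FAST b,b → push 22,22. Stack: [22, 22]
BINARY_OP & → 22 & 22 = 22. Stack: [22]
LOAD_CONST → push 5. Stack: [22, 5]
LOAD_FAST a → push 19. Stack: [22, 5, 19]
BINARY_OP - → 5 - 19 = -14. Stack: [22, -14]
BINARY_OP + → 22 + -14 = 8. Stack: [8]
STORE_FAST q → q=8. Stack: []
LOAD_FAST_LOAD_FAST a,b → push 19,22. Stack: [19, 22]
BINARY_OP * → 19 * 22 = 418. Stack: [418]
LOAD_CONST → push 2. Stack: [418, 2]
BINARY_OP * → 418 * 2 = 836. Stack: [836]
STORE_FAST r → r=836. Stack: []
LOAD_CONST → push 4. Stack: [4]
STORE_FAST n → n=4. Stack: []
LOAD_FAST q → push 8. Stack: [8]
RETURN_VALUE → return 8.

8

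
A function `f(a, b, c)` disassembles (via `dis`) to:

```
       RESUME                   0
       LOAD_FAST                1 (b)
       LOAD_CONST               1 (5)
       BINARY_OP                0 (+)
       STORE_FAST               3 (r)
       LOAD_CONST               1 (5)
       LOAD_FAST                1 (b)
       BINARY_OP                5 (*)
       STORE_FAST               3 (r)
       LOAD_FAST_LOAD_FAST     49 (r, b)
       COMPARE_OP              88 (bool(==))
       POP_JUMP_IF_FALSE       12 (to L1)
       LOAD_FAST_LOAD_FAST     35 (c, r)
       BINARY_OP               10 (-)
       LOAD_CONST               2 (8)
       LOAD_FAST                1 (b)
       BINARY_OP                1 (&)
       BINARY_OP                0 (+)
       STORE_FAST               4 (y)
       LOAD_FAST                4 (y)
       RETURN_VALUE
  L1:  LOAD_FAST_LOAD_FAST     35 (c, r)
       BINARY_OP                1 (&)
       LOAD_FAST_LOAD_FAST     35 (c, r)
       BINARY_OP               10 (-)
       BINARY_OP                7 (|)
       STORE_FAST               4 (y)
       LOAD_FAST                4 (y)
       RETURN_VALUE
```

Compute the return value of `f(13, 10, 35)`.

-13

LOAD_FAST b → push 10. Stack: [10]
LOAD_CONST → push 5. Stack: [10, 5]
BINARY_OP + → 10 + 5 = 15. Stack: [15]
STORE_FAST r → r=15. Stack: []
LOAD_CONST → push 5. Stack: [5]
LOAD_FAST b → push 10. Stack: [5, 10]
BINARY_OP * → 5 * 10 = 50. Stack: [50]
STORE_FAST r → r=50. Stack: []
LOAD_FAST_LOAD_FAST r,b → push 50,10. Stack: [50, 10]
COMPARE_OP bool(==) → 50 vs 10 = False. Stack: [False]
POP_JUMP_IF_FALSE → pop False; jump. Stack: []
LOAD_FAST_LOAD_FAST c,r → push 35,50. Stack: [35, 50]
BINARY_OP & → 35 & 50 = 34. Stack: [34]
LOAD_FAST_LOAD_FAST c,r → push 35,50. Stack: [34, 35, 50]
BINARY_OP - → 35 - 50 = -15. Stack: [34, -15]
BINARY_OP | → 34 | -15 = -13. Stack: [-13]
STORE_FAST y → y=-13. Stack: []
LOAD_FAST y → push -13. Stack: [-13]
RETURN_VALUE → return -13.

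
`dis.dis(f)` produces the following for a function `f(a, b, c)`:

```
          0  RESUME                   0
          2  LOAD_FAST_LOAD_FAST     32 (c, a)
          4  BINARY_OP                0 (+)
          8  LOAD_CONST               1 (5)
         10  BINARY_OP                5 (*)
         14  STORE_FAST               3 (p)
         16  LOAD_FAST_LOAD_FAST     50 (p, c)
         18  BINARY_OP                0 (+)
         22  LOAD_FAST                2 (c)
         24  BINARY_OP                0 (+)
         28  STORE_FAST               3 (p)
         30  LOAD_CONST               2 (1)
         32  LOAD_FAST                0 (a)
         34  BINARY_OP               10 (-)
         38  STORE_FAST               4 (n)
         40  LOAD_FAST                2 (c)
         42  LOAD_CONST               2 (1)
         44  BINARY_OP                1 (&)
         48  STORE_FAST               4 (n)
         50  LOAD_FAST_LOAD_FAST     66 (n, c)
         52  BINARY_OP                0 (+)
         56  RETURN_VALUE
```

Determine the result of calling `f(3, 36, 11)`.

LOAD_FAST_LOAD_FAST c,a → push 11,3. Stack: [11, 3]
BINARY_OP + → 11 + 3 = 14. Stack: [14]
LOAD_CONST → push 5. Stack: [14, 5]
BINARY_OP * → 14 * 5 = 70. Stack: [70]
STORE_FAST p → p=70. Stack: []
LOAD_FAST_LOAD_FAST p,c → push 70,11. Stack: [70, 11]
BINARY_OP + → 70 + 11 = 81. Stack: [81]
LOAD_FAST c → push 11. Stack: [81, 11]
BINARY_OP + → 81 + 11 = 92. Stack: [92]
STORE_FAST p → p=92. Stack: []
LOAD_CONST → push 1. Stack: [1]
LOAD_FAST a → push 3. Stack: [1, 3]
BINARY_OP - → 1 - 3 = -2. Stack: [-2]
STORE_FAST n → n=-2. Stack: []
LOAD_FAST c → push 11. Stack: [11]
LOAD_CONST → push 1. Stack: [11, 1]
BINARY_OP & → 11 & 1 = 1. Stack: [1]
STORE_FAST n → n=1. Stack: []
LOAD_FAST_LOAD_FAST n,c → push 1,11. Stack: [1, 11]
BINARY_OP + → 1 + 11 = 12. Stack: [12]
RETURN_VALUE → return 12.

12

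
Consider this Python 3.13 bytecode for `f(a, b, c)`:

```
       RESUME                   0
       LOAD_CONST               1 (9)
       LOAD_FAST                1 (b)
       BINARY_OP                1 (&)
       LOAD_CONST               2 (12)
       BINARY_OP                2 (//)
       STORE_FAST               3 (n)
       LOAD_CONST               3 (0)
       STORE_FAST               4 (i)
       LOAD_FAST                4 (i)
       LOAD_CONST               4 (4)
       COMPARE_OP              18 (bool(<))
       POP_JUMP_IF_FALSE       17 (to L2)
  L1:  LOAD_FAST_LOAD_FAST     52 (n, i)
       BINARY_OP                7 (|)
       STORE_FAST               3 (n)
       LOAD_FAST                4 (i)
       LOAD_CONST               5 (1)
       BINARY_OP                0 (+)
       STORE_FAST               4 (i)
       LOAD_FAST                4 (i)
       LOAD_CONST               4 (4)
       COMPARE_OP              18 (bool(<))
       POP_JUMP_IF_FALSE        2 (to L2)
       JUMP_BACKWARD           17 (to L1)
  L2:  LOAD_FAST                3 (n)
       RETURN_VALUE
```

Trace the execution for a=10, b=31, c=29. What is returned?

LOAD_CONST → push 9. Stack: [9]
LOAD_FAST b → push 31. Stack: [9, 31]
BINARY_OP & → 9 & 31 = 9. Stack: [9]
LOAD_CONST → push 12. Stack: [9, 12]
BINARY_OP // → 9 // 12 = 0. Stack: [0]
STORE_FAST n → n=0. Stack: []
LOAD_CONST → push 0. Stack: [0]
STORE_FAST i → i=0. Stack: []
LOAD_FAST i → push 0. Stack: [0]
LOAD_CONST → push 4. Stack: [0, 4]
COMPARE_OP bool(<) → 0 vs 4 = True. Stack: [True]
POP_JUMP_IF_FALSE → pop True; no jump. Stack: []
LOAD_FAST_LOAD_FAST n,i → push 0,0. Stack: [0, 0]
BINARY_OP | → 0 | 0 = 0. Stack: [0]
STORE_FAST n → n=0. Stack: []
LOAD_FAST i → push 0. Stack: [0]
LOAD_CONST → push 1. Stack: [0, 1]
BINARY_OP + → 0 + 1 = 1. Stack: [1]
STORE_FAST i → i=1. Stack: []
LOAD_FAST i → push 1. Stack: [1]
LOAD_CONST → push 4. Stack: [1, 4]
COMPARE_OP bool(<) → 1 vs 4 = True. Stack: [True]
POP_JUMP_IF_FALSE → pop True; no jump. Stack: []
LOAD_FAST_LOAD_FAST n,i → push 0,1. Stack: [0, 1]
BINARY_OP | → 0 | 1 = 1. Stack: [1]
STORE_FAST n → n=1. Stack: []
LOAD_FAST i → push 1. Stack: [1]
LOAD_CONST → push 1. Stack: [1, 1]
BINARY_OP + → 1 + 1 = 2. Stack: [2]
STORE_FAST i → i=2. Stack: []
LOAD_FAST i → push 2. Stack: [2]
LOAD_CONST → push 4. Stack: [2, 4]
COMPARE_OP bool(<) → 2 vs 4 = True. Stack: [True]
POP_JUMP_IF_FALSE → pop True; no jump. Stack: []
LOAD_FAST_LOAD_FAST n,i → push 1,2. Stack: [1, 2]
BINARY_OP | → 1 | 2 = 3. Stack: [3]
STORE_FAST n → n=3. Stack: []
LOAD_FAST i → push 2. Stack: [2]
LOAD_CONST → push 1. Stack: [2, 1]
BINARY_OP + → 2 + 1 = 3. Stack: [3]
STORE_FAST i → i=3. Stack: []
LOAD_FAST i → push 3. Stack: [3]
LOAD_CONST → push 4. Stack: [3, 4]
COMPARE_OP bool(<) → 3 vs 4 = True. Stack: [True]
POP_JUMP_IF_FALSE → pop True; no jump. Stack: []
LOAD_FAST_LOAD_FAST n,i → push 3,3. Stack: [3, 3]
BINARY_OP | → 3 | 3 = 3. Stack: [3]
STORE_FAST n → n=3. Stack: []
LOAD_FAST i → push 3. Stack: [3]
LOAD_CONST → push 1. Stack: [3, 1]
BINARY_OP + → 3 + 1 = 4. Stack: [4]
STORE_FAST i → i=4. Stack: []
LOAD_FAST i → push 4. Stack: [4]
LOAD_CONST → push 4. Stack: [4, 4]
COMPARE_OP bool(<) → 4 vs 4 = False. Stack: [False]
POP_JUMP_IF_FALSE → pop False; jump. Stack: []
LOAD_FAST n → push 3. Stack: [3]
RETURN_VALUE → return 3.

3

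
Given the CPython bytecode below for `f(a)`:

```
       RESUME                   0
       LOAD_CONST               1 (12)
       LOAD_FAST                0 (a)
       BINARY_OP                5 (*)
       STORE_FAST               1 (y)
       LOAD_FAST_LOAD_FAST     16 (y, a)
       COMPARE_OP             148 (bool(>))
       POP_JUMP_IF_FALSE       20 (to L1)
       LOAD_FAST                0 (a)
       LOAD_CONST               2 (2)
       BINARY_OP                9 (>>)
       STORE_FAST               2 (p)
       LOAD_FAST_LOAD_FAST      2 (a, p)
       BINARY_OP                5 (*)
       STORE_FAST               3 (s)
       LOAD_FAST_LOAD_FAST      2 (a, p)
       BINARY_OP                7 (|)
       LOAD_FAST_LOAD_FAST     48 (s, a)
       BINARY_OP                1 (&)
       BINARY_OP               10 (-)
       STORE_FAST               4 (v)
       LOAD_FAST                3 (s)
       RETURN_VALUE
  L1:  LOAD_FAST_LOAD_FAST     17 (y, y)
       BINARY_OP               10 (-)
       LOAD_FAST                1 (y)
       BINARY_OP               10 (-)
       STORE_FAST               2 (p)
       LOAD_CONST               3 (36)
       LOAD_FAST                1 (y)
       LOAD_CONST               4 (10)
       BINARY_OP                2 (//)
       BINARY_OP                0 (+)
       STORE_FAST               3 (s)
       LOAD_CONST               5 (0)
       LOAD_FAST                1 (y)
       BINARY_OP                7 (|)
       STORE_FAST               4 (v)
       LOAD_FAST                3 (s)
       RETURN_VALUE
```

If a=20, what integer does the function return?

100

LOAD_CONST → push 12. Stack: [12]
LOAD_FAST a → push 20. Stack: [12, 20]
BINARY_OP * → 12 * 20 = 240. Stack: [240]
STORE_FAST y → y=240. Stack: []
LOAD_FAST_LOAD_FAST y,a → push 240,20. Stack: [240, 20]
COMPARE_OP bool(>) → 240 vs 20 = True. Stack: [True]
POP_JUMP_IF_FALSE → pop True; no jump. Stack: []
LOAD_FAST a → push 20. Stack: [20]
LOAD_CONST → push 2. Stack: [20, 2]
BINARY_OP >> → 20 >> 2 = 5. Stack: [5]
STORE_FAST p → p=5. Stack: []
LOAD_FAST_LOAD_FAST a,p → push 20,5. Stack: [20, 5]
BINARY_OP * → 20 * 5 = 100. Stack: [100]
STORE_FAST s → s=100. Stack: []
LOAD_FAST_LOAD_FAST a,p → push 20,5. Stack: [20, 5]
BINARY_OP | → 20 | 5 = 21. Stack: [21]
LOAD_FAST_LOAD_FAST s,a → push 100,20. Stack: [21, 100, 20]
BINARY_OP & → 100 & 20 = 4. Stack: [21, 4]
BINARY_OP - → 21 - 4 = 17. Stack: [17]
STORE_FAST v → v=17. Stack: []
LOAD_FAST s → push 100. Stack: [100]
RETURN_VALUE → return 100.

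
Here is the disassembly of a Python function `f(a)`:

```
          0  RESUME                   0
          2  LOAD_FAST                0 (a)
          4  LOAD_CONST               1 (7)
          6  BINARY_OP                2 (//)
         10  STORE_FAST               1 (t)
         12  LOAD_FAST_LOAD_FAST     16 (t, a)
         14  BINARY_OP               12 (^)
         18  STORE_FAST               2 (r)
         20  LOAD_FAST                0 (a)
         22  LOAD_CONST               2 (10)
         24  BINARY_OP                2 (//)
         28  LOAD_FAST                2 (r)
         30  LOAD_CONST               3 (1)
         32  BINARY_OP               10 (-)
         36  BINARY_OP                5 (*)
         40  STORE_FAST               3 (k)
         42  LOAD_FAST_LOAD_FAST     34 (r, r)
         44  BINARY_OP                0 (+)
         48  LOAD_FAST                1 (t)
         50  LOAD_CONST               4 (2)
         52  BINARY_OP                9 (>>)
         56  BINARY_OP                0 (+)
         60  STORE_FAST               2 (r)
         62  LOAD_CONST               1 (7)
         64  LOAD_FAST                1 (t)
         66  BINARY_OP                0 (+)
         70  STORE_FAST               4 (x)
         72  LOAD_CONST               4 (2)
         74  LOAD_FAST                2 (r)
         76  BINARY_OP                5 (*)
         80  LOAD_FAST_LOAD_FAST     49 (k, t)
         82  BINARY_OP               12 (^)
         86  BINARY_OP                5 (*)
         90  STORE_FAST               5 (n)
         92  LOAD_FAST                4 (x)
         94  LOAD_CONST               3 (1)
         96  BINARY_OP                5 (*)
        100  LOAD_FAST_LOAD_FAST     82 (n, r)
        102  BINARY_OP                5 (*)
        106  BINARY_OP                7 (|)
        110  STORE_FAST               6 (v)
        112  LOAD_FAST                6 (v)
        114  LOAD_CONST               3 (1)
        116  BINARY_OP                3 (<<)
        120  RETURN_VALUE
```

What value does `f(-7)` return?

1948

LOAD_FAST a → push -7. Stack: [-7]
LOAD_CONST → push 7. Stack: [-7, 7]
BINARY_OP // → -7 // 7 = -1. Stack: [-1]
STORE_FAST t → t=-1. Stack: []
LOAD_FAST_LOAD_FAST t,a → push -1,-7. Stack: [-1, -7]
BINARY_OP ^ → -1 ^ -7 = 6. Stack: [6]
STORE_FAST r → r=6. Stack: []
LOAD_FAST a → push -7. Stack: [-7]
LOAD_CONST → push 10. Stack: [-7, 10]
BINARY_OP // → -7 // 10 = -1. Stack: [-1]
LOAD_FAST r → push 6. Stack: [-1, 6]
LOAD_CONST → push 1. Stack: [-1, 6, 1]
BINARY_OP - → 6 - 1 = 5. Stack: [-1, 5]
BINARY_OP * → -1 * 5 = -5. Stack: [-5]
STORE_FAST k → k=-5. Stack: []
LOAD_FAST_LOAD_FAST r,r → push 6,6. Stack: [6, 6]
BINARY_OP + → 6 + 6 = 12. Stack: [12]
LOAD_FAST t → push -1. Stack: [12, -1]
LOAD_CONST → push 2. Stack: [12, -1, 2]
BINARY_OP >> → -1 >> 2 = -1. Stack: [12, -1]
BINARY_OP + → 12 + -1 = 11. Stack: [11]
STORE_FAST r → r=11. Stack: []
LOAD_CONST → push 7. Stack: [7]
LOAD_FAST t → push -1. Stack: [7, -1]
BINARY_OP + → 7 + -1 = 6. Stack: [6]
STORE_FAST x → x=6. Stack: []
LOAD_CONST → push 2. Stack: [2]
LOAD_FAST r → push 11. Stack: [2, 11]
BINARY_OP * → 2 * 11 = 22. Stack: [22]
LOAD_FAST_LOAD_FAST k,t → push -5,-1. Stack: [22, -5, -1]
BINARY_OP ^ → -5 ^ -1 = 4. Stack: [22, 4]
BINARY_OP * → 22 * 4 = 88. Stack: [88]
STORE_FAST n → n=88. Stack: []
LOAD_FAST x → push 6. Stack: [6]
LOAD_CONST → push 1. Stack: [6, 1]
BINARY_OP * → 6 * 1 = 6. Stack: [6]
LOAD_FAST_LOAD_FAST n,r → push 88,11. Stack: [6, 88, 11]
BINARY_OP * → 88 * 11 = 968. Stack: [6, 968]
BINARY_OP | → 6 | 968 = 974. Stack: [974]
STORE_FAST v → v=974. Stack: []
LOAD_FAST v → push 974. Stack: [974]
LOAD_CONST → push 1. Stack: [974, 1]
BINARY_OP << → 974 << 1 = 1948. Stack: [1948]
RETURN_VALUE → return 1948.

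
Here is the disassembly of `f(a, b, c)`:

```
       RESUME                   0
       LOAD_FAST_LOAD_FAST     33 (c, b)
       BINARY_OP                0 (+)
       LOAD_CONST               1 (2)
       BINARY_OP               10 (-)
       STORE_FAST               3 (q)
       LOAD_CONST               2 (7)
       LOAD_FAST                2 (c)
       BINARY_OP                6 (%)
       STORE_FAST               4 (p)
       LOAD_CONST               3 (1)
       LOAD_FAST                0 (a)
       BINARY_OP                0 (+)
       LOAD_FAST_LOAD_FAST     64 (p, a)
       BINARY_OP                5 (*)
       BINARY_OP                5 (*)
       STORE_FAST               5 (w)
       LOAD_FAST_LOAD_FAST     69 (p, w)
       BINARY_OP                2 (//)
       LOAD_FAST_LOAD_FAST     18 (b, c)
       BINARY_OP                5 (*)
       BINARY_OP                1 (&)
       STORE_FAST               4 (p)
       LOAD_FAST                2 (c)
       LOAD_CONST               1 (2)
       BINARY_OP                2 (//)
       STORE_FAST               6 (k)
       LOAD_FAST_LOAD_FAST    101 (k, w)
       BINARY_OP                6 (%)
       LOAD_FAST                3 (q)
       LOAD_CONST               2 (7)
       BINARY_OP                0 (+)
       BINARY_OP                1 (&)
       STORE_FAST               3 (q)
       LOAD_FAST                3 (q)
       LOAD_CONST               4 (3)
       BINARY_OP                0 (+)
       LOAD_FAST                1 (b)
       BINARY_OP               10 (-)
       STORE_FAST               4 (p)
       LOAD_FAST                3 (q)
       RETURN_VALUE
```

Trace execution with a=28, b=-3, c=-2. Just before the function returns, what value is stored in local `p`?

LOAD_FAST_LOAD_FAST c,b → push -2,-3. Stack: [-2, -3]
BINARY_OP + → -2 + -3 = -5. Stack: [-5]
LOAD_CONST → push 2. Stack: [-5, 2]
BINARY_OP - → -5 - 2 = -7. Stack: [-7]
STORE_FAST q → q=-7. Stack: []
LOAD_CONST → push 7. Stack: [7]
LOAD_FAST c → push -2. Stack: [7, -2]
BINARY_OP % → 7 % -2 = -1. Stack: [-1]
STORE_FAST p → p=-1. Stack: []
LOAD_CONST → push 1. Stack: [1]
LOAD_FAST a → push 28. Stack: [1, 28]
BINARY_OP + → 1 + 28 = 29. Stack: [29]
LOAD_FAST_LOAD_FAST p,a → push -1,28. Stack: [29, -1, 28]
BINARY_OP * → -1 * 28 = -28. Stack: [29, -28]
BINARY_OP * → 29 * -28 = -812. Stack: [-812]
STORE_FAST w → w=-812. Stack: []
LOAD_FAST_LOAD_FAST p,w → push -1,-812. Stack: [-1, -812]
BINARY_OP // → -1 // -812 = 0. Stack: [0]
LOAD_FAST_LOAD_FAST b,c → push -3,-2. Stack: [0, -3, -2]
BINARY_OP * → -3 * -2 = 6. Stack: [0, 6]
BINARY_OP & → 0 & 6 = 0. Stack: [0]
STORE_FAST p → p=0. Stack: []
LOAD_FAST c → push -2. Stack: [-2]
LOAD_CONST → push 2. Stack: [-2, 2]
BINARY_OP // → -2 // 2 = -1. Stack: [-1]
STORE_FAST k → k=-1. Stack: []
LOAD_FAST_LOAD_FAST k,w → push -1,-812. Stack: [-1, -812]
BINARY_OP % → -1 % -812 = -1. Stack: [-1]
LOAD_FAST q → push -7. Stack: [-1, -7]
LOAD_CONST → push 7. Stack: [-1, -7, 7]
BINARY_OP + → -7 + 7 = 0. Stack: [-1, 0]
BINARY_OP & → -1 & 0 = 0. Stack: [0]
STORE_FAST q → q=0. Stack: []
LOAD_FAST q → push 0. Stack: [0]
LOAD_CONST → push 3. Stack: [0, 3]
BINARY_OP + → 0 + 3 = 3. Stack: [3]
LOAD_FAST b → push -3. Stack: [3, -3]
BINARY_OP - → 3 - -3 = 6. Stack: [6]
STORE_FAST p → p=6. Stack: []
LOAD_FAST q → push 0. Stack: [0]
RETURN_VALUE → return 0.

6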